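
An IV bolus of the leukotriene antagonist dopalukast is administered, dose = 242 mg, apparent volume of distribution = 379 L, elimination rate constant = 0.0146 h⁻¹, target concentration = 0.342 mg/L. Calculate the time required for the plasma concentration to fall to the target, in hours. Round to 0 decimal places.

C₀ = Dose / Vd = 242.0 / 379 = 0.6385 mg/L
t = ln(C₀ / C) / k = ln(0.6385 / 0.342) / 0.01460
  = ln(1.867) / 0.01460 = 0.6243 / 0.01460 = 42.76 h

43 h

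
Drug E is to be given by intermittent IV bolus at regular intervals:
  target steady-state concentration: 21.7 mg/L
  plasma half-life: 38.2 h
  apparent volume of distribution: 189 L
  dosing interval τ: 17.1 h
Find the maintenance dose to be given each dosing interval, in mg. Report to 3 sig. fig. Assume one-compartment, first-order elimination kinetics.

k = ln2 / t½ = 0.693147 / 38.2 = 0.01815 h⁻¹
CL = k × Vd = 0.01815 × 189 = 3.430 L/h
At steady state, Dose/τ = Css × CL.
Dose = Css × CL × τ = 21.7 × 3.430 × 17.1 = 1273 mg

1270 mg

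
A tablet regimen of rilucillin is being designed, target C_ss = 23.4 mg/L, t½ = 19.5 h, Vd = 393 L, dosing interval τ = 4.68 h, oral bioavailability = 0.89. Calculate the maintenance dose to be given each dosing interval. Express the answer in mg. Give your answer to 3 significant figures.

1720 mg

k = ln2 / t½ = 0.693147 / 19.5 = 0.03555 h⁻¹
CL = k × Vd = 0.03555 × 393 = 13.97 L/h
At steady state, F × (Dose/τ) = Css × CL.
Dose = Css × CL × τ / F = 23.4 × 13.97 × 4.68 / 0.89 = 1719 mg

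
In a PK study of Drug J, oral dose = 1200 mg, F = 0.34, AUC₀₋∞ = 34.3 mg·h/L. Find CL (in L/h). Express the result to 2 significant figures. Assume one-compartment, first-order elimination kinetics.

CL = F·Dose / AUC = 0.34 × 1200 / 34.3 = 11.90 L/h

12 L/h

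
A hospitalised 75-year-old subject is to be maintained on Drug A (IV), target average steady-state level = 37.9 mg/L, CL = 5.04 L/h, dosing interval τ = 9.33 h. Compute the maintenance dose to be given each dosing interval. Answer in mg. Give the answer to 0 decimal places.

1782 mg

At steady state, Dose/τ = Css × CL.
Dose = Css × CL × τ = 37.9 × 5.040 × 9.33 = 1782 mg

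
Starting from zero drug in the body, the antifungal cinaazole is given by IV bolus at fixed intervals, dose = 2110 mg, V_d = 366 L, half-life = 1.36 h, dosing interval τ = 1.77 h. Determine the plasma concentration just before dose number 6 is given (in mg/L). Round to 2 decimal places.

C₀ per dose = Dose / Vd = 2110 / 366 = 5.765 mg/L
k = ln2 / t½ = 0.693147 / 1.36 = 0.5097 h⁻¹
Fraction remaining after one interval: r = e^(−kτ) = e^(−0.5097 × 1.77) = 0.4057
Before dose 6, 5 doses have been given (aged 1τ, 2τ, 3τ, 4τ, 5τ).
C_trough = C₀ × (r + r² + … + r^5) = C₀ × r(1−r^5)/(1−r)
        = 5.765 × 0.4057 × (1 − 0.01099) / (1 − 0.4057) = 3.892 mg/L

3.89 mg/L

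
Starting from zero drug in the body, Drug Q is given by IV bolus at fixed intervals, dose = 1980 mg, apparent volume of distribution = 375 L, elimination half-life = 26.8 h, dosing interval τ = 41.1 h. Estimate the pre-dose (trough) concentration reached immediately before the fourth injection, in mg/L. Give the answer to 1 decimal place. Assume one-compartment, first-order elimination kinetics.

C₀ per dose = Dose / Vd = 1980 / 375 = 5.280 mg/L
k = ln2 / t½ = 0.693147 / 26.8 = 0.02586 h⁻¹
Fraction remaining after one interval: r = e^(−kτ) = e^(−0.02586 × 41.1) = 0.3455
Before dose 4, 3 doses have been given (aged 1τ, 2τ, 3τ).
C_trough = C₀ × (r + r² + … + r^3) = C₀ × r(1−r^3)/(1−r)
        = 5.280 × 0.3455 × (1 − 0.04124) / (1 − 0.3455) = 2.672 mg/L

2.7 mg/L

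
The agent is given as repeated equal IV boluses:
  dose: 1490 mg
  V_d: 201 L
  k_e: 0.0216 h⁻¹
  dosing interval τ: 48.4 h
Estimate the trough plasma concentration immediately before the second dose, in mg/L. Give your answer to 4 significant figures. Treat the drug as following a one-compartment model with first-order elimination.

C₀ per dose = Dose / Vd = 1490 / 201 = 7.413 mg/L
Fraction remaining after one interval: r = e^(−kτ) = e^(−0.02160 × 48.4) = 0.3515
Before dose 2, 1 dose has been given (aged 1τ).
C_trough = C₀ × r = 7.413 × 0.3515 = 2.606 mg/L

2.606 mg/L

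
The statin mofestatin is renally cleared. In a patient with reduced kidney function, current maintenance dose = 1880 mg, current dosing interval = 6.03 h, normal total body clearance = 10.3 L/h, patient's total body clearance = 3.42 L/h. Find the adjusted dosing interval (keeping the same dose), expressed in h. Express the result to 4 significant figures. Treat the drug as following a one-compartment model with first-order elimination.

To keep the same average steady-state level, dosing rate must scale with clearance.
CL ratio = 3.42 / 10.3 = 0.3320
New interval (same dose) = 6.03 / 0.3320 = 18.16 h

18.16 h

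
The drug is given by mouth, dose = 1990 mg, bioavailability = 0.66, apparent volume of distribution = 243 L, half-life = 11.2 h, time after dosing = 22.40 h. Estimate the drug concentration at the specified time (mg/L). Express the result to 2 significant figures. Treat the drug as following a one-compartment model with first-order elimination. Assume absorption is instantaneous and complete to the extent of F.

1.4 mg/L

Amount reaching circulation = F × Dose = 0.66 × 1990 = 1313 mg
C₀ = F·Dose / Vd = 1313 / 243 = 5.403 mg/L
k = ln2 / t½ = 0.693147 / 11.2 = 0.06189 h⁻¹
t / t½ = 22.40 / 11.2 = 2 half-lives
C = C₀ × (1/2)^2 = 5.403 × 0.2500 = 1.351 mg/L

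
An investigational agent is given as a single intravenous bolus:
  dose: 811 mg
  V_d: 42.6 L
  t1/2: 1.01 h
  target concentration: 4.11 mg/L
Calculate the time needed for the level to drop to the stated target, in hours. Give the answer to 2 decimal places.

2.23 h

C₀ = Dose / Vd = 811.0 / 42.6 = 19.04 mg/L
k = ln2 / t½ = 0.693147 / 1.01 = 0.6863 h⁻¹
t = ln(C₀ / C) / k = ln(19.04 / 4.11) / 0.6863
  = ln(4.633) / 0.6863 = 1.533 / 0.6863 = 2.234 h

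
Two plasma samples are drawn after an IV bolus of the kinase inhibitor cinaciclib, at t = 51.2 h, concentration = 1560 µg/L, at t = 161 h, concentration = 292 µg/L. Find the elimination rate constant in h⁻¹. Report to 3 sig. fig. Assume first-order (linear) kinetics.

0.0153 h⁻¹

k = ln(C₁/C₂) / (t₂ − t₁) = ln(1560/292) / (161 − 51.2)
  = 1.676 / 109.8 = 0.01526 h⁻¹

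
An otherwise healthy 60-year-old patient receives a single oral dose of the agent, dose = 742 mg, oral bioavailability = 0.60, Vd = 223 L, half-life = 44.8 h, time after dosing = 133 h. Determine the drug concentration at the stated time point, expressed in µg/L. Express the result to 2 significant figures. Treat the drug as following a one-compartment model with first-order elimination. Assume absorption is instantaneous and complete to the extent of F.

260 µg/L

Amount reaching circulation = F × Dose = 0.60 × 742.0 = 445.2 mg
C₀ = F·Dose / Vd = 445.2 / 223 = 1.996 mg/L
k = ln2 / t½ = 0.693147 / 44.8 = 0.01547 h⁻¹
C = C₀ · e^(−k·t) = 1.996 × e^(−0.01547 × 133)
  = 1.996 × 0.1278 = 0.2551 mg/L
Convert: 0.2551 mg/L × 1000 = 255.1 µg/L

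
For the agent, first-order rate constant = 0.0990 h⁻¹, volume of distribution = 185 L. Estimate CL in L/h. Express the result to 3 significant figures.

CL = k × Vd = 0.0990 × 185 = 18.32 L/h

18.3 L/h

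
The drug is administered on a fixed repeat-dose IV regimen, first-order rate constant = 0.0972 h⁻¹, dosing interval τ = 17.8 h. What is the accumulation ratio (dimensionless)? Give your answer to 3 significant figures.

1.22

e^(−kτ) = e^(−0.09720 × 17.8) = 0.1773
Accumulation ratio R = 1 / (1 − e^(−kτ)) = 1 / (1 − 0.1773) = 1.216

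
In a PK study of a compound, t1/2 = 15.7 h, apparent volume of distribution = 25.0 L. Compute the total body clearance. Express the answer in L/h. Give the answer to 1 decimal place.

k = ln2 / t½ = 0.693147 / 15.7 = 0.04415 h⁻¹
CL = k × Vd = 0.04415 × 25.0 = 1.104 L/h

1.1 L/h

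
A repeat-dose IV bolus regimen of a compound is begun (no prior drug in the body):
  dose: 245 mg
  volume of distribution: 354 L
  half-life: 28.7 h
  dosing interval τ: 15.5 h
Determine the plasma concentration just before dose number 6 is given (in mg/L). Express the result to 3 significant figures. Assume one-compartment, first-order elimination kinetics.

1.29 mg/L

C₀ per dose = Dose / Vd = 245 / 354 = 0.6921 mg/L
k = ln2 / t½ = 0.693147 / 28.7 = 0.02415 h⁻¹
Fraction remaining after one interval: r = e^(−kτ) = e^(−0.02415 × 15.5) = 0.6878
Before dose 6, 5 doses have been given (aged 1τ, 2τ, 3τ, 4τ, 5τ).
C_trough = C₀ × (r + r² + … + r^5) = C₀ × r(1−r^5)/(1−r)
        = 0.6921 × 0.6878 × (1 − 0.1539) / (1 − 0.6878) = 1.290 mg/L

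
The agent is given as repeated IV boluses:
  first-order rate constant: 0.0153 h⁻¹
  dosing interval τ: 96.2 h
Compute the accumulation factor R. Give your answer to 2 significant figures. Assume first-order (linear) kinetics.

e^(−kτ) = e^(−0.01530 × 96.2) = 0.2295
Accumulation ratio R = 1 / (1 − e^(−kτ)) = 1 / (1 − 0.2295) = 1.298

1.3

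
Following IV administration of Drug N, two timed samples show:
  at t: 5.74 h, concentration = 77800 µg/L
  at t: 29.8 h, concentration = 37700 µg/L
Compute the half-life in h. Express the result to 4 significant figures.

k = ln(C₁/C₂) / (t₂ − t₁) = ln(77800/37700) / (29.8 − 5.74)
  = 0.7245 / 24.06 = 0.03011 h⁻¹
t½ = ln2 / k = 0.693147 / 0.03011 = 23.02 h

23.02 h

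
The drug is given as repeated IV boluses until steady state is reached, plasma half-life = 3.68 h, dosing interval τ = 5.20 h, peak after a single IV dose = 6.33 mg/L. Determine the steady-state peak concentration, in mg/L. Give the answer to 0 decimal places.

10 mg/L

k = ln2 / t½ = 0.693147 / 3.68 = 0.1884 h⁻¹
e^(−kτ) = e^(−0.1884 × 5.20) = 0.3754
Accumulation ratio R = 1 / (1 − e^(−kτ)) = 1 / (1 − 0.3754) = 1.601
Steady-state peak = C₀ × R = 6.33 × 1.601 = 10.13 mg/L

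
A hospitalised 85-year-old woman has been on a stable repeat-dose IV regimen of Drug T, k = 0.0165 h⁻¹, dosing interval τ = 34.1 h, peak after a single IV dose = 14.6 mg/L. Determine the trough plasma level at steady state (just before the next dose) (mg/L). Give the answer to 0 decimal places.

19 mg/L

e^(−kτ) = e^(−0.01650 × 34.1) = 0.5697
Accumulation ratio R = 1 / (1 − e^(−kτ)) = 1 / (1 − 0.5697) = 2.324
Steady-state trough = C₀ × R × e^(−kτ) = 14.6 × 2.324 × 0.5697 = 19.33 mg/L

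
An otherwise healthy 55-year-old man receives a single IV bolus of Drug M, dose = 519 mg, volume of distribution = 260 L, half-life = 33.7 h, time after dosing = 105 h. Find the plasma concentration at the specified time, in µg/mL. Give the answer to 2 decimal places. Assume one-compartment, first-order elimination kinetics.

C₀ = Dose / Vd = 519.0 / 260 = 1.996 mg/L
k = ln2 / t½ = 0.693147 / 33.7 = 0.02057 h⁻¹
C = C₀ · e^(−k·t) = 1.996 × e^(−0.02057 × 105)
  = 1.996 × 0.1153 = 0.2301 mg/L
(0.2301 mg/L = 0.2301 µg/mL)

0.23 µg/mL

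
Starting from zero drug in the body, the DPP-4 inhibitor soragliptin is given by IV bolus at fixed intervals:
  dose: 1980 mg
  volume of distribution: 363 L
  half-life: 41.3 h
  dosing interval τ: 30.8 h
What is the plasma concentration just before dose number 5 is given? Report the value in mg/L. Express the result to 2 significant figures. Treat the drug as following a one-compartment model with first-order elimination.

C₀ per dose = Dose / Vd = 1980 / 363 = 5.455 mg/L
k = ln2 / t½ = 0.693147 / 41.3 = 0.01678 h⁻¹
Fraction remaining after one interval: r = e^(−kτ) = e^(−0.01678 × 30.8) = 0.5964
Before dose 5, 4 doses have been given (aged 1τ, 2τ, 3τ, 4τ).
C_trough = C₀ × (r + r² + … + r^4) = C₀ × r(1−r^4)/(1−r)
        = 5.455 × 0.5964 × (1 − 0.1265) / (1 − 0.5964) = 7.041 mg/L

7.0 mg/L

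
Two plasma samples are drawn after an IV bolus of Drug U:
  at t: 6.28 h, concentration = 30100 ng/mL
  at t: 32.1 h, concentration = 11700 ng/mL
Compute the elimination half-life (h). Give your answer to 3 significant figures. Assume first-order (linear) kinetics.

18.9 h

k = ln(C₁/C₂) / (t₂ − t₁) = ln(30100/11700) / (32.1 − 6.28)
  = 0.9449 / 25.82 = 0.03660 h⁻¹
t½ = ln2 / k = 0.693147 / 0.03660 = 18.94 h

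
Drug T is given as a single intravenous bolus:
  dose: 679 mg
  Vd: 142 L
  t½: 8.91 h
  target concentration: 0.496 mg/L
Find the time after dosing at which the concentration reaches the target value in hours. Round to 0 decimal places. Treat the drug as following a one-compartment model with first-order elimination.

29 h

C₀ = Dose / Vd = 679.0 / 142 = 4.782 mg/L
k = ln2 / t½ = 0.693147 / 8.91 = 0.07779 h⁻¹
t = ln(C₀ / C) / k = ln(4.782 / 0.496) / 0.07779
  = ln(9.641) / 0.07779 = 2.266 / 0.07779 = 29.13 h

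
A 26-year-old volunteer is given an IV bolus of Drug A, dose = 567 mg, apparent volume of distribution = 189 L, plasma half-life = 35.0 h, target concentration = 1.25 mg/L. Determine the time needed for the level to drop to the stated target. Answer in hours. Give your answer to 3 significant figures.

44.2 h

C₀ = Dose / Vd = 567.0 / 189 = 3.000 mg/L
k = ln2 / t½ = 0.693147 / 35.0 = 0.01980 h⁻¹
t = ln(C₀ / C) / k = ln(3.000 / 1.25) / 0.01980
  = ln(2.400) / 0.01980 = 0.8755 / 0.01980 = 44.22 h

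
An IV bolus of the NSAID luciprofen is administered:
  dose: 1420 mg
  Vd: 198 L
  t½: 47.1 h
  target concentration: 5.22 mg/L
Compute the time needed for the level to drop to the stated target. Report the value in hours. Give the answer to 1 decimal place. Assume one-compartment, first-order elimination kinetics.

21.6 h

C₀ = Dose / Vd = 1420 / 198 = 7.172 mg/L
k = ln2 / t½ = 0.693147 / 47.1 = 0.01472 h⁻¹
t = ln(C₀ / C) / k = ln(7.172 / 5.22) / 0.01472
  = ln(1.374) / 0.01472 = 0.3177 / 0.01472 = 21.58 h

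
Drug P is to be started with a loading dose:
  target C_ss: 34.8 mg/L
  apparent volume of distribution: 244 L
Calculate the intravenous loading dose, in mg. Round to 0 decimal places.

8491 mg

LD = Css × Vd = 34.8 × 244 = 8491 mg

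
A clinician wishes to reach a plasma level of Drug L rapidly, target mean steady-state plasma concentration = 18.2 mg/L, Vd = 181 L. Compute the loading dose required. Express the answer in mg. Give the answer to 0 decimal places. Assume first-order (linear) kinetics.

3294 mg

LD = Css × Vd = 18.2 × 181 = 3294 mg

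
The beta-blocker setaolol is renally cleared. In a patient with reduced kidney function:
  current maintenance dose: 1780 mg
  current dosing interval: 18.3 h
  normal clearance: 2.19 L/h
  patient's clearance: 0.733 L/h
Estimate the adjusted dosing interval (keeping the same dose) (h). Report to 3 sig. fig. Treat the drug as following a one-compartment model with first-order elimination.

To keep the same average steady-state level, dosing rate must scale with clearance.
CL ratio = 0.733 / 2.19 = 0.3347
New interval (same dose) = 18.3 / 0.3347 = 54.68 h

54.7 h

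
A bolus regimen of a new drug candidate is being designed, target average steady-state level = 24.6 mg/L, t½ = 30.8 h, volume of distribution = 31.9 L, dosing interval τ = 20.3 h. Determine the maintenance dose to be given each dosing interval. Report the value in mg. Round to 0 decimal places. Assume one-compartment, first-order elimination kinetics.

k = ln2 / t½ = 0.693147 / 30.8 = 0.02250 h⁻¹
CL = k × Vd = 0.02250 × 31.9 = 0.7178 L/h
At steady state, Dose/τ = Css × CL.
Dose = Css × CL × τ = 24.6 × 0.7178 × 20.3 = 358.5 mg

359 mg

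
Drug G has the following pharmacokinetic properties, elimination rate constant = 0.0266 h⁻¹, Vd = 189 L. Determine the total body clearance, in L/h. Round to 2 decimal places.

CL = k × Vd = 0.0266 × 189 = 5.027 L/h

5.03 L/h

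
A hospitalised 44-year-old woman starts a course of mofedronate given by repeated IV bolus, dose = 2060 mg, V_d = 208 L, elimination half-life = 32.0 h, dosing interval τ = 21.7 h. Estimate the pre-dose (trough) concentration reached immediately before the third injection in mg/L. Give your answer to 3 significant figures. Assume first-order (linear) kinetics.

10.1 mg/L

C₀ per dose = Dose / Vd = 2060 / 208 = 9.904 mg/L
k = ln2 / t½ = 0.693147 / 32.0 = 0.02166 h⁻¹
Fraction remaining after one interval: r = e^(−kτ) = e^(−0.02166 × 21.7) = 0.6250
Before dose 3, 2 doses have been given (aged 1τ, 2τ).
C_trough = C₀ × (r + r²) = 9.904 × (0.6250 + 0.3906) = 10.06 mg/L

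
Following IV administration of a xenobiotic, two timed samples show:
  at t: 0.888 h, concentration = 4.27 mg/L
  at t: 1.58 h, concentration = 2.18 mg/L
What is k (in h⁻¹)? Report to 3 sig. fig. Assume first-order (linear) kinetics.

0.972 h⁻¹

k = ln(C₁/C₂) / (t₂ − t₁) = ln(4.27/2.18) / (1.58 − 0.888)
  = 0.6723 / 0.6920 = 0.9715 h⁻¹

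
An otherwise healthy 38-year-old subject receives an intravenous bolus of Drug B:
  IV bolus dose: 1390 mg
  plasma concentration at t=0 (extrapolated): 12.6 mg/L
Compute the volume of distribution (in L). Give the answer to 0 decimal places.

Vd = Dose / C₀ = 1390 / 12.6 = 110.3 L

110 L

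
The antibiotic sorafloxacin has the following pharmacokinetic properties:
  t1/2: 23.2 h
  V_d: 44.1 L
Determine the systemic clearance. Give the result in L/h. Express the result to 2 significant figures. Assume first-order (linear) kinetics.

k = ln2 / t½ = 0.693147 / 23.2 = 0.02988 h⁻¹
CL = k × Vd = 0.02988 × 44.1 = 1.318 L/h

1.3 L/h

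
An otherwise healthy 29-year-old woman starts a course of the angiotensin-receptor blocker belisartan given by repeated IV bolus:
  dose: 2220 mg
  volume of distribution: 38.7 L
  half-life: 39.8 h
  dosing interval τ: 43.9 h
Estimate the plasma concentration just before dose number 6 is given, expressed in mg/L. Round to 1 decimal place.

48.9 mg/L

C₀ per dose = Dose / Vd = 2220 / 38.7 = 57.36 mg/L
k = ln2 / t½ = 0.693147 / 39.8 = 0.01742 h⁻¹
Fraction remaining after one interval: r = e^(−kτ) = e^(−0.01742 × 43.9) = 0.4655
Before dose 6, 5 doses have been given (aged 1τ, 2τ, 3τ, 4τ, 5τ).
C_trough = C₀ × (r + r² + … + r^5) = C₀ × r(1−r^5)/(1−r)
        = 57.36 × 0.4655 × (1 − 0.02186) / (1 − 0.4655) = 48.86 mg/L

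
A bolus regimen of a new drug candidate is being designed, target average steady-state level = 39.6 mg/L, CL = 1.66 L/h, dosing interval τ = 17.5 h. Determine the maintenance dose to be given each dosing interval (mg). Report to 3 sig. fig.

1150 mg

At steady state, Dose/τ = Css × CL.
Dose = Css × CL × τ = 39.6 × 1.660 × 17.5 = 1150 mg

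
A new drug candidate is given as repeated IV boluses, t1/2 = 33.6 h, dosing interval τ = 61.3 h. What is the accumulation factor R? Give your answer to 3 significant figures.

k = ln2 / t½ = 0.693147 / 33.6 = 0.02063 h⁻¹
e^(−kτ) = e^(−0.02063 × 61.3) = 0.2823
Accumulation ratio R = 1 / (1 − e^(−kτ)) = 1 / (1 − 0.2823) = 1.393

1.39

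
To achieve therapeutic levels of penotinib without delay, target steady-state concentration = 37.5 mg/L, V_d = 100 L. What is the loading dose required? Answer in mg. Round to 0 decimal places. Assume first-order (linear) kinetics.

3750 mg

LD = Css × Vd = 37.5 × 100 = 3750 mg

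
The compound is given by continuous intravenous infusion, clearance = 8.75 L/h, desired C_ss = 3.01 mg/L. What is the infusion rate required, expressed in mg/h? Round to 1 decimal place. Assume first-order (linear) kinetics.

At steady state, infusion rate R₀ = Css × CL = 3.01 × 8.750 = 26.34 mg/h

26.3 mg/h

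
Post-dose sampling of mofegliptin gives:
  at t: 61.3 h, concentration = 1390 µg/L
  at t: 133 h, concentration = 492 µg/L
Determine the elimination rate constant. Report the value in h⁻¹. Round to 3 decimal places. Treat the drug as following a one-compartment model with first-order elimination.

0.014 h⁻¹

k = ln(C₁/C₂) / (t₂ − t₁) = ln(1390/492) / (133 − 61.3)
  = 1.039 / 71.70 = 0.01449 h⁻¹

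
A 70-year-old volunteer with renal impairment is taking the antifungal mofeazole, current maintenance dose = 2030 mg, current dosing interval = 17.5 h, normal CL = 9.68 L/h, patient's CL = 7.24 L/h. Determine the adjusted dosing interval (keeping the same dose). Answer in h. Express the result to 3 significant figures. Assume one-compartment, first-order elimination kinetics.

23.4 h

To keep the same average steady-state level, dosing rate must scale with clearance.
CL ratio = 7.24 / 9.68 = 0.7479
New interval (same dose) = 17.5 / 0.7479 = 23.40 h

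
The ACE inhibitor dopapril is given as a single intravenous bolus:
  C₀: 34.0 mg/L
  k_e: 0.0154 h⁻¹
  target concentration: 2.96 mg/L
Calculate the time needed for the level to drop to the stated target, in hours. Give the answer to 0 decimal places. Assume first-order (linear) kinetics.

159 h

t = ln(C₀ / C) / k = ln(34.00 / 2.96) / 0.01540
  = ln(11.49) / 0.01540 = 2.441 / 0.01540 = 158.5 h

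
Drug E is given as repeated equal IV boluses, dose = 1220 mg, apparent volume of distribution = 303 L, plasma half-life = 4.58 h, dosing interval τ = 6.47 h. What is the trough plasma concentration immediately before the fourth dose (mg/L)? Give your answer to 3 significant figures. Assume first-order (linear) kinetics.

C₀ per dose = Dose / Vd = 1220 / 303 = 4.026 mg/L
k = ln2 / t½ = 0.693147 / 4.58 = 0.1513 h⁻¹
Fraction remaining after one interval: r = e^(−kτ) = e^(−0.1513 × 6.47) = 0.3757
Before dose 4, 3 doses have been given (aged 1τ, 2τ, 3τ).
C_trough = C₀ × (r + r² + … + r^3) = C₀ × r(1−r^3)/(1−r)
        = 4.026 × 0.3757 × (1 − 0.05303) / (1 − 0.3757) = 2.294 mg/L

2.29 mg/L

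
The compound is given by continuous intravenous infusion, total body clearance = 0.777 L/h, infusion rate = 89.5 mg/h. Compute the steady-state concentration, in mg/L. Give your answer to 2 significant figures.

120 mg/L

At steady state Css = R₀ / CL = 89.5 / 0.7770 = 115.2 mg/L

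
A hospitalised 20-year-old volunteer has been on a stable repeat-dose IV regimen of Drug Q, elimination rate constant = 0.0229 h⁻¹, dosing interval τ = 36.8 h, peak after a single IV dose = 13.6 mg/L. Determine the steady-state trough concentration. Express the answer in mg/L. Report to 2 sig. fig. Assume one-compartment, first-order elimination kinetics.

10 mg/L

e^(−kτ) = e^(−0.02290 × 36.8) = 0.4305
Accumulation ratio R = 1 / (1 − e^(−kτ)) = 1 / (1 − 0.4305) = 1.756
Steady-state trough = C₀ × R × e^(−kτ) = 13.6 × 1.756 × 0.4305 = 10.28 mg/L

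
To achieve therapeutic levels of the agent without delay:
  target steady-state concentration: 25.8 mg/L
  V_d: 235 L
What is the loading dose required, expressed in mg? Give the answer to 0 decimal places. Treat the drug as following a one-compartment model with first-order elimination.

6063 mg

LD = Css × Vd = 25.8 × 235 = 6063 mg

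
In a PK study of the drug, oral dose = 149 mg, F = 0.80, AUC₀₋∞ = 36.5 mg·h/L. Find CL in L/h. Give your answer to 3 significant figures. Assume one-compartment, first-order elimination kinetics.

CL = F·Dose / AUC = 0.80 × 149 / 36.5 = 3.266 L/h

3.27 L/h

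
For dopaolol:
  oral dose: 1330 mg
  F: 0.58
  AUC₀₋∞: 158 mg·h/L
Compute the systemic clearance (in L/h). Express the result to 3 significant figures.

4.88 L/h

CL = F·Dose / AUC = 0.58 × 1330 / 158 = 4.882 L/h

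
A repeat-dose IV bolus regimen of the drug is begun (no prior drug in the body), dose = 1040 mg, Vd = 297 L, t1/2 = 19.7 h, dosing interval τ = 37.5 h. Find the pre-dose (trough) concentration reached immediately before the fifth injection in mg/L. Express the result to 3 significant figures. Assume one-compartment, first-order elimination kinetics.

1.27 mg/L

C₀ per dose = Dose / Vd = 1040 / 297 = 3.502 mg/L
k = ln2 / t½ = 0.693147 / 19.7 = 0.03519 h⁻¹
Fraction remaining after one interval: r = e^(−kτ) = e^(−0.03519 × 37.5) = 0.2672
Before dose 5, 4 doses have been given (aged 1τ, 2τ, 3τ, 4τ).
C_trough = C₀ × (r + r² + … + r^4) = C₀ × r(1−r^4)/(1−r)
        = 3.502 × 0.2672 × (1 − 0.005097) / (1 − 0.2672) = 1.270 mg/L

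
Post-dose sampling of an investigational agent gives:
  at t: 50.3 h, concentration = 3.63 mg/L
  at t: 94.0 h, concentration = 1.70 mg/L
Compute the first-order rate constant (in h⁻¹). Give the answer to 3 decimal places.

k = ln(C₁/C₂) / (t₂ − t₁) = ln(3.63/1.70) / (94.0 − 50.3)
  = 0.7586 / 43.70 = 0.01736 h⁻¹

0.017 h⁻¹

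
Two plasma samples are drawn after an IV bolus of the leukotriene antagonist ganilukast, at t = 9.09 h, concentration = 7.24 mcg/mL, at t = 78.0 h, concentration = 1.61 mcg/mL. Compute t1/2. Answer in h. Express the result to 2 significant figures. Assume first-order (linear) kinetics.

k = ln(C₁/C₂) / (t₂ − t₁) = ln(7.24/1.61) / (78.0 − 9.09)
  = 1.503 / 68.91 = 0.02181 h⁻¹
t½ = ln2 / k = 0.693147 / 0.02181 = 31.78 h

32 h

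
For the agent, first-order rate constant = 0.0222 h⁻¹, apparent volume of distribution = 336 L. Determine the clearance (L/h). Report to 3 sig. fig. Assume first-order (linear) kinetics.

CL = k × Vd = 0.0222 × 336 = 7.459 L/h

7.46 L/h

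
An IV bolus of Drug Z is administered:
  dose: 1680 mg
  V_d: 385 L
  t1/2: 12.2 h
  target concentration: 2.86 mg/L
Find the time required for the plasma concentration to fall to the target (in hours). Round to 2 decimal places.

C₀ = Dose / Vd = 1680 / 385 = 4.364 mg/L
k = ln2 / t½ = 0.693147 / 12.2 = 0.05682 h⁻¹
t = ln(C₀ / C) / k = ln(4.364 / 2.86) / 0.05682
  = ln(1.526) / 0.05682 = 0.4226 / 0.05682 = 7.438 h

7.44 h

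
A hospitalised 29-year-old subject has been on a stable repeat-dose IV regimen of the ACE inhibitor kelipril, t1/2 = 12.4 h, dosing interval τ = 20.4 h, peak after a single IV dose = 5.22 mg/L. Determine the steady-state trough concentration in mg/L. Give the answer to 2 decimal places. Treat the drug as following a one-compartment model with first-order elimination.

k = ln2 / t½ = 0.693147 / 12.4 = 0.05590 h⁻¹
e^(−kτ) = e^(−0.05590 × 20.4) = 0.3197
Accumulation ratio R = 1 / (1 − e^(−kτ)) = 1 / (1 − 0.3197) = 1.470
Steady-state trough = C₀ × R × e^(−kτ) = 5.22 × 1.470 × 0.3197 = 2.453 mg/L

2.45 mg/L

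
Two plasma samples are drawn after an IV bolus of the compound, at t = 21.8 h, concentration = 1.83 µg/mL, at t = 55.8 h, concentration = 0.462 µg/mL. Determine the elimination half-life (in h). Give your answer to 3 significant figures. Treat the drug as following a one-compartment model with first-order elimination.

k = ln(C₁/C₂) / (t₂ − t₁) = ln(1.83/0.462) / (55.8 − 21.8)
  = 1.377 / 34.00 = 0.04050 h⁻¹
t½ = ln2 / k = 0.693147 / 0.04050 = 17.11 h

17.1 h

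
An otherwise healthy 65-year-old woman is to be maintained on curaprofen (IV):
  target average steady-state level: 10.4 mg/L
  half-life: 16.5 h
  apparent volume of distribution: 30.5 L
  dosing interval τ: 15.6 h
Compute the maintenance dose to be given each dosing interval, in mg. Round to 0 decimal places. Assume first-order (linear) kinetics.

k = ln2 / t½ = 0.693147 / 16.5 = 0.04201 h⁻¹
CL = k × Vd = 0.04201 × 30.5 = 1.281 L/h
At steady state, Dose/τ = Css × CL.
Dose = Css × CL × τ = 10.4 × 1.281 × 15.6 = 207.8 mg

208 mg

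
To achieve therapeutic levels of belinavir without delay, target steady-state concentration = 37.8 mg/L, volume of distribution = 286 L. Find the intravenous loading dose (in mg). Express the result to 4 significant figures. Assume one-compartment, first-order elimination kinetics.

10810 mg

LD = Css × Vd = 37.8 × 286 = 10810 mg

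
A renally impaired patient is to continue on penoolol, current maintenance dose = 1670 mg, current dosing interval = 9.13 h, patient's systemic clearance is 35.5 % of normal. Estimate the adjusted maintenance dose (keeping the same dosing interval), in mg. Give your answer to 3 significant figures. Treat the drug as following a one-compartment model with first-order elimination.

593 mg

To keep the same average steady-state level, dosing rate must scale with clearance.
CL ratio = 35.5 / 100 = 0.3550
New dose (same interval) = 1670 × 0.3550 = 592.9 mg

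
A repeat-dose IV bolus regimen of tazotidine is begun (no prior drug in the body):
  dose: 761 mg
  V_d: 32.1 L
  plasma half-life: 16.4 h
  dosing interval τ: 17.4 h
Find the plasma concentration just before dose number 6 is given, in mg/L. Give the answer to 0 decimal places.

C₀ per dose = Dose / Vd = 761 / 32.1 = 23.71 mg/L
k = ln2 / t½ = 0.693147 / 16.4 = 0.04227 h⁻¹
Fraction remaining after one interval: r = e^(−kτ) = e^(−0.04227 × 17.4) = 0.4793
Before dose 6, 5 doses have been given (aged 1τ, 2τ, 3τ, 4τ, 5τ).
C_trough = C₀ × (r + r² + … + r^5) = C₀ × r(1−r^5)/(1−r)
        = 23.71 × 0.4793 × (1 − 0.02530) / (1 − 0.4793) = 21.27 mg/L

21 mg/L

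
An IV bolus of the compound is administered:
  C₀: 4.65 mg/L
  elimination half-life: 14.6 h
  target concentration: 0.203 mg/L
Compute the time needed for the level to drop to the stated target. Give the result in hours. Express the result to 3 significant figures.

66.0 h

k = ln2 / t½ = 0.693147 / 14.6 = 0.04748 h⁻¹
t = ln(C₀ / C) / k = ln(4.650 / 0.203) / 0.04748
  = ln(22.91) / 0.04748 = 3.132 / 0.04748 = 65.96 h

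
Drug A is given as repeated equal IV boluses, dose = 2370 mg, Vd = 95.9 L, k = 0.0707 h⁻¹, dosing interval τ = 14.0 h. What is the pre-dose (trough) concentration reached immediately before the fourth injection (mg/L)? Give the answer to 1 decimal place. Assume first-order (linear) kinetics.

C₀ per dose = Dose / Vd = 2370 / 95.9 = 24.71 mg/L
Fraction remaining after one interval: r = e^(−kτ) = e^(−0.07070 × 14.0) = 0.3717
Before dose 4, 3 doses have been given (aged 1τ, 2τ, 3τ).
C_trough = C₀ × (r + r² + … + r^3) = C₀ × r(1−r^3)/(1−r)
        = 24.71 × 0.3717 × (1 − 0.05135) / (1 − 0.3717) = 13.87 mg/L

13.9 mg/L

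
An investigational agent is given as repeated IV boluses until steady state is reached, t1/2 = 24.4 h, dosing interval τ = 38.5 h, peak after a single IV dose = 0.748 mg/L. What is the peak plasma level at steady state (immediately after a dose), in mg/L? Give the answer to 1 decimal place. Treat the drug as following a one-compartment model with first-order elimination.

k = ln2 / t½ = 0.693147 / 24.4 = 0.02841 h⁻¹
e^(−kτ) = e^(−0.02841 × 38.5) = 0.3349
Accumulation ratio R = 1 / (1 − e^(−kτ)) = 1 / (1 − 0.3349) = 1.504
Steady-state peak = C₀ × R = 0.748 × 1.504 = 1.125 mg/L

1.1 mg/L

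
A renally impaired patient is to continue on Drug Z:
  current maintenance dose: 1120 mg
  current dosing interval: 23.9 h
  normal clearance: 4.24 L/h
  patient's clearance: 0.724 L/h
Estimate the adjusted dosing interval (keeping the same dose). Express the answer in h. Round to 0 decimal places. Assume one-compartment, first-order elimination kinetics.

To keep the same average steady-state level, dosing rate must scale with clearance.
CL ratio = 0.724 / 4.24 = 0.1708
New interval (same dose) = 23.9 / 0.1708 = 139.9 h

140 h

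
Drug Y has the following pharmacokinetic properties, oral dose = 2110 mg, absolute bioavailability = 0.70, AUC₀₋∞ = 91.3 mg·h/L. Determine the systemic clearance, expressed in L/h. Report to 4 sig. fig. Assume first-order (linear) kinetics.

CL = F·Dose / AUC = 0.70 × 2110 / 91.3 = 16.18 L/h

16.18 L/h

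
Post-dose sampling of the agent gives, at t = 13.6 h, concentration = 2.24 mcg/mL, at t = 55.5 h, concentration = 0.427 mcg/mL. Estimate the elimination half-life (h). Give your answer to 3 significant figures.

17.5 h

k = ln(C₁/C₂) / (t₂ − t₁) = ln(2.24/0.427) / (55.5 − 13.6)
  = 1.657 / 41.90 = 0.03955 h⁻¹
t½ = ln2 / k = 0.693147 / 0.03955 = 17.53 h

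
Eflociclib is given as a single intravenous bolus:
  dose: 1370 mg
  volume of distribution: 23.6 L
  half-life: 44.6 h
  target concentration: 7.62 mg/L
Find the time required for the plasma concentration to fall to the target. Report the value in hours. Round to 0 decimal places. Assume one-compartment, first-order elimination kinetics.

C₀ = Dose / Vd = 1370 / 23.6 = 58.05 mg/L
k = ln2 / t½ = 0.693147 / 44.6 = 0.01554 h⁻¹
t = ln(C₀ / C) / k = ln(58.05 / 7.62) / 0.01554
  = ln(7.618) / 0.01554 = 2.031 / 0.01554 = 130.7 h

131 h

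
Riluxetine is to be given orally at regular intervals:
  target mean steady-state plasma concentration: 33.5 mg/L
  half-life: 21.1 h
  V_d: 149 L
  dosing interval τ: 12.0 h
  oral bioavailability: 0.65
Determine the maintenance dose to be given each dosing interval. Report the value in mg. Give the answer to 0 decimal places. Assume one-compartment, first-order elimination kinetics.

3027 mg

k = ln2 / t½ = 0.693147 / 21.1 = 0.03285 h⁻¹
CL = k × Vd = 0.03285 × 149 = 4.895 L/h
At steady state, F × (Dose/τ) = Css × CL.
Dose = Css × CL × τ / F = 33.5 × 4.895 × 12.0 / 0.65 = 3027 mg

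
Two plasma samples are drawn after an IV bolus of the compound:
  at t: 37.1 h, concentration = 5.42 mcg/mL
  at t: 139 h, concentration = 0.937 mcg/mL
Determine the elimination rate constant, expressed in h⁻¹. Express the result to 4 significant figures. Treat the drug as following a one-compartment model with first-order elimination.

0.01722 h⁻¹

k = ln(C₁/C₂) / (t₂ − t₁) = ln(5.42/0.937) / (139 − 37.1)
  = 1.755 / 101.9 = 0.01722 h⁻¹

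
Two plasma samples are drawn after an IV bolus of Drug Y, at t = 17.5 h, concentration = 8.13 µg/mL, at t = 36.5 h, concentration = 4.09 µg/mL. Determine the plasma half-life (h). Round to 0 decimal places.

k = ln(C₁/C₂) / (t₂ − t₁) = ln(8.13/4.09) / (36.5 − 17.5)
  = 0.6870 / 19.00 = 0.03616 h⁻¹
t½ = ln2 / k = 0.693147 / 0.03616 = 19.17 h

19 h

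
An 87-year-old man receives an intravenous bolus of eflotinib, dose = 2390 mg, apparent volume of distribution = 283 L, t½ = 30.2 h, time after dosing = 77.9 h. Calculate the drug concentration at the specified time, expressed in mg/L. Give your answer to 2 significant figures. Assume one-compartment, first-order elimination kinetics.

C₀ = Dose / Vd = 2390 / 283 = 8.445 mg/L
k = ln2 / t½ = 0.693147 / 30.2 = 0.02295 h⁻¹
C = C₀ · e^(−k·t) = 8.445 × e^(−0.02295 × 77.9)
  = 8.445 × 0.1673 = 1.413 mg/L

1.4 mg/L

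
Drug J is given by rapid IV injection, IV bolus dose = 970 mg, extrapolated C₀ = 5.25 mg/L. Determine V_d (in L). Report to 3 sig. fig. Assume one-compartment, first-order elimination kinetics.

185 L

Vd = Dose / C₀ = 970.0 / 5.25 = 184.8 L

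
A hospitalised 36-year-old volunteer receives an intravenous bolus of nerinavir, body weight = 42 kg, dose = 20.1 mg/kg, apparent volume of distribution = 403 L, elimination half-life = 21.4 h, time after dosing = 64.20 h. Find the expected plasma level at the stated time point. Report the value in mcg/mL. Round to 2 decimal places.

0.26 mcg/mL

Total dose = 20.1 × 42 = 844.2 mg
C₀ = Dose / Vd = 844.2 / 403 = 2.095 mg/L
k = ln2 / t½ = 0.693147 / 21.4 = 0.03239 h⁻¹
t / t½ = 64.20 / 21.4 = 3 half-lives
C = C₀ × (1/2)^3 = 2.095 × 0.1250 = 0.2619 mg/L
(0.2619 mg/L = 0.2619 mcg/mL)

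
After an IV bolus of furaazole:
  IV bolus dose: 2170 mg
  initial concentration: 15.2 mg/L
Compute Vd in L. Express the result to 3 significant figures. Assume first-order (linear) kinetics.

Vd = Dose / C₀ = 2170 / 15.2 = 142.8 L

143 L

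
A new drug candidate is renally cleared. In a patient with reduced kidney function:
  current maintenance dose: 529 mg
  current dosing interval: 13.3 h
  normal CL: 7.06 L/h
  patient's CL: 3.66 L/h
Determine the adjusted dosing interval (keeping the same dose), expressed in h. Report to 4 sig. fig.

25.66 h

To keep the same average steady-state level, dosing rate must scale with clearance.
CL ratio = 3.66 / 7.06 = 0.5184
New interval (same dose) = 13.3 / 0.5184 = 25.66 h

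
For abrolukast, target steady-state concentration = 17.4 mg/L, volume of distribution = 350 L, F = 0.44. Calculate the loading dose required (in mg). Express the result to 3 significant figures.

13800 mg

LD = Css × Vd / F = 17.4 × 350 / 0.44 = 13840 mg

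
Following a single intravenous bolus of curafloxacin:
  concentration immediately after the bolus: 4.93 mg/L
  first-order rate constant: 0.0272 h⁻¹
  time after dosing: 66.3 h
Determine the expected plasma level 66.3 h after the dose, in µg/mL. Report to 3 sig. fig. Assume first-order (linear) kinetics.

0.812 µg/mL

C = C₀ · e^(−k·t) = 4.930 × e^(−0.02720 × 66.3)
  = 4.930 × 0.1647 = 0.8120 mg/L
(0.8120 mg/L = 0.8120 µg/mL)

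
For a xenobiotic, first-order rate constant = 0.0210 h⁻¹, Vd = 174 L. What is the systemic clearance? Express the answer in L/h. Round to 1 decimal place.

CL = k × Vd = 0.0210 × 174 = 3.654 L/h

3.7 L/h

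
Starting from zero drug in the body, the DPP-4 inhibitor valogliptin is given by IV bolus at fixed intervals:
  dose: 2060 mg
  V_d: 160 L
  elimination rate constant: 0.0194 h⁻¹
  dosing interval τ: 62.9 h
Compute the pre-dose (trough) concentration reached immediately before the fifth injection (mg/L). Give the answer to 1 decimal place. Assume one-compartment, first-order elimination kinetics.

5.4 mg/L

C₀ per dose = Dose / Vd = 2060 / 160 = 12.88 mg/L
Fraction remaining after one interval: r = e^(−kτ) = e^(−0.01940 × 62.9) = 0.2952
Before dose 5, 4 doses have been given (aged 1τ, 2τ, 3τ, 4τ).
C_trough = C₀ × (r + r² + … + r^4) = C₀ × r(1−r^4)/(1−r)
        = 12.88 × 0.2952 × (1 − 0.007594) / (1 − 0.2952) = 5.354 mg/L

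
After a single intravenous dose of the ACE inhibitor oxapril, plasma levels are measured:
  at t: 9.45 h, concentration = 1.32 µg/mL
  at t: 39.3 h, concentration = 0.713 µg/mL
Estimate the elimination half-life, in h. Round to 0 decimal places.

34 h

k = ln(C₁/C₂) / (t₂ − t₁) = ln(1.32/0.713) / (39.3 − 9.45)
  = 0.6159 / 29.85 = 0.02063 h⁻¹
t½ = ln2 / k = 0.693147 / 0.02063 = 33.60 h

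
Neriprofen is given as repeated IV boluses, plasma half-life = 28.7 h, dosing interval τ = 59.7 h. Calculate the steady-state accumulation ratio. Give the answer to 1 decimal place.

k = ln2 / t½ = 0.693147 / 28.7 = 0.02415 h⁻¹
e^(−kτ) = e^(−0.02415 × 59.7) = 0.2365
Accumulation ratio R = 1 / (1 − e^(−kτ)) = 1 / (1 − 0.2365) = 1.310

1.3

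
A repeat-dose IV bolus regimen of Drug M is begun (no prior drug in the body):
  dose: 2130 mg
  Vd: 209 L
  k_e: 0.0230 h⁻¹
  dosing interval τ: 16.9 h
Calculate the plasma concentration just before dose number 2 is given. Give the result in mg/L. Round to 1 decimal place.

C₀ per dose = Dose / Vd = 2130 / 209 = 10.19 mg/L
Fraction remaining after one interval: r = e^(−kτ) = e^(−0.02300 × 16.9) = 0.6779
Before dose 2, 1 dose has been given (aged 1τ).
C_trough = C₀ × r = 10.19 × 0.6779 = 6.908 mg/L

6.9 mg/L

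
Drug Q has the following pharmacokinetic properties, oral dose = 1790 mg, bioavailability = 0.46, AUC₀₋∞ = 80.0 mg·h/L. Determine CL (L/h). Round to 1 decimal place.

CL = F·Dose / AUC = 0.46 × 1790 / 80.0 = 10.29 L/h

10.3 L/h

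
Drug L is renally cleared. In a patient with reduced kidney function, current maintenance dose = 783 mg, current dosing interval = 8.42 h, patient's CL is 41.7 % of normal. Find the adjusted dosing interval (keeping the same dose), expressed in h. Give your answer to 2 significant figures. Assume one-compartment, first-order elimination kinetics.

To keep the same average steady-state level, dosing rate must scale with clearance.
CL ratio = 41.7 / 100 = 0.4170
New interval (same dose) = 8.42 / 0.4170 = 20.19 h

20 h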